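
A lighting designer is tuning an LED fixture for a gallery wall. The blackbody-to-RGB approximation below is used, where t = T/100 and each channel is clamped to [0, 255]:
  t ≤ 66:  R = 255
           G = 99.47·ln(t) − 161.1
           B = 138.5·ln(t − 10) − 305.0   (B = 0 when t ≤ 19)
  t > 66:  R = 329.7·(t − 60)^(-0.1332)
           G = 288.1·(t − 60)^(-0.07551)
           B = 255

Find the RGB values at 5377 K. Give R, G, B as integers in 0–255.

R=255, G=235, B=218

t = 5377/100 = 53.77; the t ≤ 66 branch applies.
R = 255 by definition for t ≤ 66.
G = 99.47·ln 53.77 − 161.1 = 99.47·3.9847 − 161.1 = 235.260.
B = 138.5·ln(53.77 − 10) − 305.0 = 138.5·ln 43.77 − 305.0 = 138.5·3.7789 − 305.0 = 218.384.
Rounded: (255, 235, 218).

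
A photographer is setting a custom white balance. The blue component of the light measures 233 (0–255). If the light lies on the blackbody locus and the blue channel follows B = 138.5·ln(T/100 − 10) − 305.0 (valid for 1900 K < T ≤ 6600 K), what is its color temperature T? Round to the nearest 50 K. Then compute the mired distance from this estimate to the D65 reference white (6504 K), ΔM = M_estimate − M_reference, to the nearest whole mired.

+17 mireds

ln(t − 10) = (233 + 305.0) / 138.5 = 3.8845.
t − 10 = e^3.8845 = 48.641, so t = 58.641.
T = 100·t = 5864 K → 5850 K to the nearest 50 K.
M_estimate = 10⁶/5850 = 170.94; M_reference = 10⁶/6504 = 153.75.
ΔM = 170.94 − 153.75 = 17.19 → +17 mireds.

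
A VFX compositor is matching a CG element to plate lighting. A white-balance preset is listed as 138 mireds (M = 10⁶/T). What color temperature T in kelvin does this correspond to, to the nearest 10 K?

T = 10⁶ / 138 = 7246.38 K → 7250 K.

7250 K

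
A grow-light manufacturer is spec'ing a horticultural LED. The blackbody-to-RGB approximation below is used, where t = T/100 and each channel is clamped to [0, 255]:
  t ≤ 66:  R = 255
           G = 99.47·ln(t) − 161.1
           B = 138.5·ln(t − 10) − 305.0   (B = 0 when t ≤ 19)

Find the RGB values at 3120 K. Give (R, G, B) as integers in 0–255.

(255, 181, 118)

t = 3120/100 = 31.2; the t ≤ 66 branch applies.
R = 255 by definition for t ≤ 66.
G = 99.47·ln 31.2 − 161.1 = 99.47·3.4404 − 161.1 = 181.118.
B = 138.5·ln(31.2 − 10) − 305.0 = 138.5·ln 21.2 − 305.0 = 138.5·3.0540 − 305.0 = 117.979.
Rounded: (255, 181, 118).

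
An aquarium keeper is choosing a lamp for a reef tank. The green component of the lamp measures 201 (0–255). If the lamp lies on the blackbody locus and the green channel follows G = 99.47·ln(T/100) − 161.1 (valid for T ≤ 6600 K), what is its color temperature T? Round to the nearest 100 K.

ln t = (201 + 161.1) / 99.47 = 3.6403.
t = e^3.6403 = 38.103.
T = 100·t = 3810 K → 3800 K to the nearest 100 K.

3800 K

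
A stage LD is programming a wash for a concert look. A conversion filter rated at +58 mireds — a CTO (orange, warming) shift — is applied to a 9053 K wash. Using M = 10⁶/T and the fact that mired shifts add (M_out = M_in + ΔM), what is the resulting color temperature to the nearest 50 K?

5950 K

M_in = 10⁶/9053 = 110.46 mireds.
M_out = 110.46 + (+58) = 168.46 mireds.
T_out = 10⁶/168.46 = 5936.1 K → 5950 K.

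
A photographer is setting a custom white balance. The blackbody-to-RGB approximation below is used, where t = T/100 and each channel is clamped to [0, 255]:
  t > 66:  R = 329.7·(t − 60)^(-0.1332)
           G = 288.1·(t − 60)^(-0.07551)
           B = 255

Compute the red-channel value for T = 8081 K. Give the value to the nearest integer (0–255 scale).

220

t = 8081/100 = 80.81; the t > 66 branch applies.
R = 329.7·(80.81 − 60)^(-0.1332) = 329.7·20.81^(-0.1332) = 329.7·0.66743 = 220.052.
Rounded: 220.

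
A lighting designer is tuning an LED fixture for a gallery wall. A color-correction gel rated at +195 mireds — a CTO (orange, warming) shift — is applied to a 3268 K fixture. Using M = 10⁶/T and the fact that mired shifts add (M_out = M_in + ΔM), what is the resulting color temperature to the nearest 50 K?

2000 K

M_in = 10⁶/3268 = 306.00 mireds.
M_out = 306.00 + (+195) = 501.00 mireds.
T_out = 10⁶/501.00 = 1996.0 K → 2000 K.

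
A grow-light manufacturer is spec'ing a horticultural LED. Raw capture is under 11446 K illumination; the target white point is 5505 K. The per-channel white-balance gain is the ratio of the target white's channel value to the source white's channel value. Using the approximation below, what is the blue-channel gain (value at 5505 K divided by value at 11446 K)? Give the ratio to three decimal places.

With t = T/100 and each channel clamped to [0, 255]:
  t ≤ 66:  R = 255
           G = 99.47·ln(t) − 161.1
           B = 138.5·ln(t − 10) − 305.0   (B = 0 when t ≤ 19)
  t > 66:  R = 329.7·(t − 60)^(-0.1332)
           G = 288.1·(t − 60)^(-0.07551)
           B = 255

At 11446 K (t = 114.46):
  B = 255 by definition for t > 66.
At 5505 K (t = 55.05):
  B = 138.5·ln(55.05 − 10) − 305.0 = 138.5·ln 45.05 − 305.0 = 138.5·3.8078 − 305.0 = 222.377.
Gain = 222.377 / 255.000 = 0.8721 → 0.872.

0.872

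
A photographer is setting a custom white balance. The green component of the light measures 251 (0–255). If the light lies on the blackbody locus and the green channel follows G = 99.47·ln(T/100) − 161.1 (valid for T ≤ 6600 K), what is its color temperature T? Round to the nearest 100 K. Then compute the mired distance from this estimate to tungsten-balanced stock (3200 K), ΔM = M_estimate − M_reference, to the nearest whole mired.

ln t = (251 + 161.1) / 99.47 = 4.1430.
t = e^4.1430 = 62.989.
T = 100·t = 6299 K → 6300 K to the nearest 100 K.
M_estimate = 10⁶/6300 = 158.73; M_reference = 10⁶/3200 = 312.50.
ΔM = 158.73 − 312.50 = -153.77 → -154 mireds.

-154 mireds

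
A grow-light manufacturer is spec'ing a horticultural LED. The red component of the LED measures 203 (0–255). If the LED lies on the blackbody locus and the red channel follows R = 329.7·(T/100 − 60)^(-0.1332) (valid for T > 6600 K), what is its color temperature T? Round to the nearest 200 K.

(t − 60)^(-0.1332) = 203/329.7 = 0.61571.
t − 60 = 0.61571^(1/-0.1332) = 0.61571^(-7.508) = 38.129, so t = 98.129.
T = 100·t = 9813 K → 9800 K to the nearest 200 K.

9800 K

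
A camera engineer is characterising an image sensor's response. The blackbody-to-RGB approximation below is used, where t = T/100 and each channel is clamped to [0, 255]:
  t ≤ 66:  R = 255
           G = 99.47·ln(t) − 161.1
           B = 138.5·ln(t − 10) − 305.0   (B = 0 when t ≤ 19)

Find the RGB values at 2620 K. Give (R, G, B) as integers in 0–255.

t = 2620/100 = 26.2; the t ≤ 66 branch applies.
R = 255 by definition for t ≤ 66.
G = 99.47·ln 26.2 − 161.1 = 99.47·3.2658 − 161.1 = 163.745.
B = 138.5·ln(26.2 − 10) − 305.0 = 138.5·ln 16.2 − 305.0 = 138.5·2.7850 − 305.0 = 80.724.
Rounded: (255, 164, 81).

(255, 164, 81)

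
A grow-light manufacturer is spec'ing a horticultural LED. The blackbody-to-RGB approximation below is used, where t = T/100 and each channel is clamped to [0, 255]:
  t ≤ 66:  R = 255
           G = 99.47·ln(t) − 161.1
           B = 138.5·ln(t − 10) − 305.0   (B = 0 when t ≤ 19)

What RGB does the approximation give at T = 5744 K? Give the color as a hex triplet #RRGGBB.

t = 5744/100 = 57.44; the t ≤ 66 branch applies.
R = 255 by definition for t ≤ 66.
G = 99.47·ln 57.44 − 161.1 = 99.47·4.0507 − 161.1 = 241.827.
B = 138.5·ln(57.44 − 10) − 305.0 = 138.5·ln 47.44 − 305.0 = 138.5·3.8595 − 305.0 = 229.536.
Rounded: (255, 242, 230).
In hex: #FFF2E6.

#FFF2E6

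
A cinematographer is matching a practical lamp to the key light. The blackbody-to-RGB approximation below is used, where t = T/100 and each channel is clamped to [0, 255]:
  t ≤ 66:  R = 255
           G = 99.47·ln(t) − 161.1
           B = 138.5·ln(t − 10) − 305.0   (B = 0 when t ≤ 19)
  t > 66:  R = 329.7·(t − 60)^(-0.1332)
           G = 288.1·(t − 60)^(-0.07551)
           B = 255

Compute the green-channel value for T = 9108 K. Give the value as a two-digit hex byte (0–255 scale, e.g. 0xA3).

0xDE

t = 9108/100 = 91.08; the t > 66 branch applies.
G = 288.1·(91.08 − 60)^(-0.07551) = 288.1·31.08^(-0.07551) = 288.1·0.77144 = 222.252.
Rounded: 222; in hex, 0xDE.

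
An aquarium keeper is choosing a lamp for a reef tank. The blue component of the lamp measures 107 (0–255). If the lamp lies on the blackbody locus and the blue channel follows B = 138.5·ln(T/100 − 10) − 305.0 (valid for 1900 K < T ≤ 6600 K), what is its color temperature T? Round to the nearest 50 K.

ln(t − 10) = (107 + 305.0) / 138.5 = 2.9747.
t − 10 = e^2.9747 = 19.584, so t = 29.584.
T = 100·t = 2958 K → 2950 K to the nearest 50 K.

2950 K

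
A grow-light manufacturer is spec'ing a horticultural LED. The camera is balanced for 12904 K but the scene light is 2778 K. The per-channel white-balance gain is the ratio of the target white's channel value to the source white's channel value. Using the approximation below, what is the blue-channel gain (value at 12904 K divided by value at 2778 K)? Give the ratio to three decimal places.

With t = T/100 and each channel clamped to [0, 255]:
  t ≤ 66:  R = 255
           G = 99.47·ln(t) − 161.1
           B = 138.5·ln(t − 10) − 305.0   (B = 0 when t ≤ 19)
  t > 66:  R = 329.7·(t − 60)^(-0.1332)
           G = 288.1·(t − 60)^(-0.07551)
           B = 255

At 2778 K (t = 27.78):
  B = 138.5·ln(27.78 − 10) − 305.0 = 138.5·ln 17.78 − 305.0 = 138.5·2.8781 − 305.0 = 93.613.
At 12904 K (t = 129.04):
  B = 255 by definition for t > 66.
Gain = 255.000 / 93.613 = 2.7240 → 2.724.

2.724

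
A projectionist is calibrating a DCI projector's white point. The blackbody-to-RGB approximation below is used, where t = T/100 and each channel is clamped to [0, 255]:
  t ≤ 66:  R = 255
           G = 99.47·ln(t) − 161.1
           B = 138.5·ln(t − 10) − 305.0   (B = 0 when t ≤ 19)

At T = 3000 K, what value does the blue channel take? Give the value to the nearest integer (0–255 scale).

t = 3000/100 = 30; the t ≤ 66 branch applies.
B = 138.5·ln(30 − 10) − 305.0 = 138.5·ln 20 − 305.0 = 138.5·2.9957 − 305.0 = 109.909.
Rounded: 110.

110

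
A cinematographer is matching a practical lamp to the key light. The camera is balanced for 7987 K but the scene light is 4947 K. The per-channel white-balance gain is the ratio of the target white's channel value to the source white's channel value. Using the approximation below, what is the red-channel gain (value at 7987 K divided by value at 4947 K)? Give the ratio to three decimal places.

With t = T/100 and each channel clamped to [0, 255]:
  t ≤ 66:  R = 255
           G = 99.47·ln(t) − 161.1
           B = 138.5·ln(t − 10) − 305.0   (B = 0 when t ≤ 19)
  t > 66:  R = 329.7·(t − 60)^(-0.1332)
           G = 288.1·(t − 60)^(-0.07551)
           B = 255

0.868

At 4947 K (t = 49.47):
  R = 255 by definition for t ≤ 66.
At 7987 K (t = 79.87):
  R = 329.7·(79.87 − 60)^(-0.1332) = 329.7·19.87^(-0.1332) = 329.7·0.67155 = 221.411.
Gain = 221.411 / 255.000 = 0.8683 → 0.868.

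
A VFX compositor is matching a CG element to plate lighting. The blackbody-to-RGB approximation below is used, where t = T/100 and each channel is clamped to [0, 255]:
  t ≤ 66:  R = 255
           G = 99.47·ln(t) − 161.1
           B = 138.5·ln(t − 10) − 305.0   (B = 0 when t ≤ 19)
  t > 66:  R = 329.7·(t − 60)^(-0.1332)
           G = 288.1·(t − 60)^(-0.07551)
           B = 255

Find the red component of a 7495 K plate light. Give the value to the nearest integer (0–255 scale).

230

t = 7495/100 = 74.95; the t > 66 branch applies.
R = 329.7·(74.95 − 60)^(-0.1332) = 329.7·14.95^(-0.1332) = 329.7·0.69749 = 229.962.
Rounded: 230.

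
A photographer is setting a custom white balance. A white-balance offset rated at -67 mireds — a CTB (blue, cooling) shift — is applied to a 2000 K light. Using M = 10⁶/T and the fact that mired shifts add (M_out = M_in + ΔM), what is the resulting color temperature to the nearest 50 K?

2300 K

M_in = 10⁶/2000 = 500.00 mireds.
M_out = 500.00 + (-67) = 433.00 mireds.
T_out = 10⁶/433.00 = 2309.5 K → 2300 K.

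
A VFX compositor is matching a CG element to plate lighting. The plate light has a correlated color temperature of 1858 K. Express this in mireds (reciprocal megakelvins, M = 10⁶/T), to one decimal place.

538.2 mireds

M = 10⁶ / 1858 = 538.213 → 538.2 mireds.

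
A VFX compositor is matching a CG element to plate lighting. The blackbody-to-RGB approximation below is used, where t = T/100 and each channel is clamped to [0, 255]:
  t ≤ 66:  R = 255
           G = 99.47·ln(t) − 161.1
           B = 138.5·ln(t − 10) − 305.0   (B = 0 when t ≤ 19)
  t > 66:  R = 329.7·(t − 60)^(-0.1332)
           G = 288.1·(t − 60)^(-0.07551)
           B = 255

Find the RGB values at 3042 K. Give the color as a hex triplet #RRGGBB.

t = 3042/100 = 30.42; the t ≤ 66 branch applies.
R = 255 by definition for t ≤ 66.
G = 99.47·ln 30.42 − 161.1 = 99.47·3.4151 − 161.1 = 178.600.
B = 138.5·ln(30.42 − 10) − 305.0 = 138.5·ln 20.42 − 305.0 = 138.5·3.0165 − 305.0 = 112.787.
Rounded: (255, 179, 113).
In hex: #FFB371.

#FFB371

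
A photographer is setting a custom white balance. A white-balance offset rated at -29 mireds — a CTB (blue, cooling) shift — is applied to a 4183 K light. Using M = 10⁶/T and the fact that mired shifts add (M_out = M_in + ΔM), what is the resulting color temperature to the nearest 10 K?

4760 K

M_in = 10⁶/4183 = 239.06 mireds.
M_out = 239.06 + (-29) = 210.06 mireds.
T_out = 10⁶/210.06 = 4760.5 K → 4760 K.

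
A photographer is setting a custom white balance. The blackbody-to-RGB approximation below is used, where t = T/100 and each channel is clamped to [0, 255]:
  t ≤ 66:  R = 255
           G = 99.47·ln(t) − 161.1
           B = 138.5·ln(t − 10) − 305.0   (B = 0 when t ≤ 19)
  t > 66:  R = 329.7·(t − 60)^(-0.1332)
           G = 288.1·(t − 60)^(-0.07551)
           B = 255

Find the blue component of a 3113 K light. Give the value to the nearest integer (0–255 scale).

118

t = 3113/100 = 31.13; the t ≤ 66 branch applies.
B = 138.5·ln(31.13 − 10) − 305.0 = 138.5·ln 21.13 − 305.0 = 138.5·3.0507 − 305.0 = 117.521.
Rounded: 118.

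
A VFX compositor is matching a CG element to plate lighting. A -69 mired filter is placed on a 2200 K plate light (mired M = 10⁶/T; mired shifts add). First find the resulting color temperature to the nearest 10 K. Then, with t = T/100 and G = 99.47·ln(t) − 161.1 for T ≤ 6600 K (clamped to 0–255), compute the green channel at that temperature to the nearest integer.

163

M_in = 10⁶/2200 = 454.55; M_out = 454.55 + (-69) = 385.55.
T_out = 10⁶/385.55 = 2593.7 K → 2590 K; t = 25.9.
G = 99.47·ln 25.9 − 161.1 = 99.47·3.2542 − 161.1 = 162.600.
Rounded: 163.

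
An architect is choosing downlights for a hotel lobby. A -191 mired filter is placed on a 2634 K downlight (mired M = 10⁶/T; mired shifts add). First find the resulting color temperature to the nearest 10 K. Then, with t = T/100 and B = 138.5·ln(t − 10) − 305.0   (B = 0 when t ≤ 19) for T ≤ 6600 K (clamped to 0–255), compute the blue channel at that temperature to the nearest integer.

M_in = 10⁶/2634 = 379.65; M_out = 379.65 + (-191) = 188.65.
T_out = 10⁶/188.65 = 5300.8 K → 5300 K; t = 53.
B = 138.5·ln(53 − 10) − 305.0 = 138.5·ln 43 − 305.0 = 138.5·3.7612 − 305.0 = 215.926.
Rounded: 216.

216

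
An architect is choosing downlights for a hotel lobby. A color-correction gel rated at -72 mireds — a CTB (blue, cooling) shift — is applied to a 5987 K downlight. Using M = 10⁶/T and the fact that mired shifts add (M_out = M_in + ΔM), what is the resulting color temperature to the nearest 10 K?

10520 K

M_in = 10⁶/5987 = 167.03 mireds.
M_out = 167.03 + (-72) = 95.03 mireds.
T_out = 10⁶/95.03 = 10523.2 K → 10520 K.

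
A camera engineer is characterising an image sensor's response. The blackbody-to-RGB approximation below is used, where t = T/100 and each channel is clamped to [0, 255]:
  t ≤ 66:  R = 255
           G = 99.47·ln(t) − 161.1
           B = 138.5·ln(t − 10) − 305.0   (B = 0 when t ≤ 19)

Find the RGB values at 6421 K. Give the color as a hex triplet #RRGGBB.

t = 6421/100 = 64.21; the t ≤ 66 branch applies.
R = 255 by definition for t ≤ 66.
G = 99.47·ln 64.21 − 161.1 = 99.47·4.1622 − 161.1 = 252.910.
B = 138.5·ln(64.21 − 10) − 305.0 = 138.5·ln 54.21 − 305.0 = 138.5·3.9929 − 305.0 = 248.012.
Rounded: (255, 253, 248).
In hex: #FFFDF8.

#FFFDF8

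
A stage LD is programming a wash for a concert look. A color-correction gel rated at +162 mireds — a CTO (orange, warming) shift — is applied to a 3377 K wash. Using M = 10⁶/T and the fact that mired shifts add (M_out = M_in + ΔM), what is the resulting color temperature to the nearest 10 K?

M_in = 10⁶/3377 = 296.12 mireds.
M_out = 296.12 + (+162) = 458.12 mireds.
T_out = 10⁶/458.12 = 2182.8 K → 2180 K.

2180 K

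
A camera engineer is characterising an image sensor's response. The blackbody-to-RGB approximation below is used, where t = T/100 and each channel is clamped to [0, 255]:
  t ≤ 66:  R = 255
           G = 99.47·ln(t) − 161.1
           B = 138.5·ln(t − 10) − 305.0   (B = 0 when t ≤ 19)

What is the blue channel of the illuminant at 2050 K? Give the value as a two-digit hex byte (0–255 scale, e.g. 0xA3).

t = 2050/100 = 20.5; the t ≤ 66 branch applies.
B = 138.5·ln(20.5 − 10) − 305.0 = 138.5·ln 10.5 − 305.0 = 138.5·2.3514 − 305.0 = 20.665.
Rounded: 21; in hex, 0x15.

0x15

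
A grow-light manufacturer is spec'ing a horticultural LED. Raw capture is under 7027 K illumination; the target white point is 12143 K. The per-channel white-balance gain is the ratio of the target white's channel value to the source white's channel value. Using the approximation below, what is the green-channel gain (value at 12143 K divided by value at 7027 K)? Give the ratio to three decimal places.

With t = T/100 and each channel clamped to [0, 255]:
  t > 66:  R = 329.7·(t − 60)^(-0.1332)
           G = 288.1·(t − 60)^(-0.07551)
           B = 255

At 7027 K (t = 70.27):
  G = 288.1·(70.27 − 60)^(-0.07551) = 288.1·10.27^(-0.07551) = 288.1·0.83872 = 241.635.
At 12143 K (t = 121.43):
  G = 288.1·(121.43 − 60)^(-0.07551) = 288.1·61.43^(-0.07551) = 288.1·0.73276 = 211.107.
Gain = 211.107 / 241.635 = 0.8737 → 0.874.

0.874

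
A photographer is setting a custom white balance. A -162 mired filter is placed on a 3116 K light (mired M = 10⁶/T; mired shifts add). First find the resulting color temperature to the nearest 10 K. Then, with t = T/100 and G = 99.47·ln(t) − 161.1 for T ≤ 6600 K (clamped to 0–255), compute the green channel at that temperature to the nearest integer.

251

M_in = 10⁶/3116 = 320.92; M_out = 320.92 + (-162) = 158.92.
T_out = 10⁶/158.92 = 6292.3 K → 6290 K; t = 62.9.
G = 99.47·ln 62.9 − 161.1 = 99.47·4.1415 − 161.1 = 250.860.
Rounded: 251.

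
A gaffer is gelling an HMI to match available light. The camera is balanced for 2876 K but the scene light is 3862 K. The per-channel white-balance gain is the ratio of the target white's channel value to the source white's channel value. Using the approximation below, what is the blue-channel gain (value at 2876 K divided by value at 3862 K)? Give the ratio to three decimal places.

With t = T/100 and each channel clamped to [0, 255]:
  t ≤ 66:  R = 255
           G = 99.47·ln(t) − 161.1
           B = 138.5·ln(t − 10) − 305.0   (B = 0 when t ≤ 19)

At 3862 K (t = 38.62):
  B = 138.5·ln(38.62 − 10) − 305.0 = 138.5·ln 28.62 − 305.0 = 138.5·3.3541 − 305.0 = 159.544.
At 2876 K (t = 28.76):
  B = 138.5·ln(28.76 − 10) − 305.0 = 138.5·ln 18.76 − 305.0 = 138.5·2.9317 − 305.0 = 101.044.
Gain = 101.044 / 159.544 = 0.6333 → 0.633.

0.633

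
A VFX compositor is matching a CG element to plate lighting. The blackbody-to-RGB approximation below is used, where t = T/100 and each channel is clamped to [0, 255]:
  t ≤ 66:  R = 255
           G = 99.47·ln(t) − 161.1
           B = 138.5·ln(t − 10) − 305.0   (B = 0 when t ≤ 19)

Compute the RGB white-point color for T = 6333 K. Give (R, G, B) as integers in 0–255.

t = 6333/100 = 63.33; the t ≤ 66 branch applies.
R = 255 by definition for t ≤ 66.
G = 99.47·ln 63.33 − 161.1 = 99.47·4.1484 − 161.1 = 251.537.
B = 138.5·ln(63.33 − 10) − 305.0 = 138.5·ln 53.33 − 305.0 = 138.5·3.9765 − 305.0 = 245.745.
Rounded: (255, 252, 246).

(255, 252, 246)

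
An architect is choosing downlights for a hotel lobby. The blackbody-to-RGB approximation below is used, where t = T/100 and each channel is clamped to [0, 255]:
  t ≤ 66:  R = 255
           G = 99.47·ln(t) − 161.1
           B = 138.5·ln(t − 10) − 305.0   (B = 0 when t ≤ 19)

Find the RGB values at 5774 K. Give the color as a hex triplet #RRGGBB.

#FFF2E6

t = 5774/100 = 57.74; the t ≤ 66 branch applies.
R = 255 by definition for t ≤ 66.
G = 99.47·ln 57.74 − 161.1 = 99.47·4.0560 − 161.1 = 242.345.
B = 138.5·ln(57.74 − 10) − 305.0 = 138.5·ln 47.74 − 305.0 = 138.5·3.8658 − 305.0 = 230.409.
Rounded: (255, 242, 230).
In hex: #FFF2E6.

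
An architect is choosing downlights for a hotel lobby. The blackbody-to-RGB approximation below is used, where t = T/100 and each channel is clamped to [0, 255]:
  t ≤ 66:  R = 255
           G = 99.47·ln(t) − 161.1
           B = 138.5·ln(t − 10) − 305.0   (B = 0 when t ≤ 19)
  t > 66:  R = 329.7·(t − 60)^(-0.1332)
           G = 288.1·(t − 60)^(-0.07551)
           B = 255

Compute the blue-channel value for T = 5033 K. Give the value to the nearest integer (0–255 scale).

t = 5033/100 = 50.33; the t ≤ 66 branch applies.
B = 138.5·ln(50.33 − 10) − 305.0 = 138.5·ln 40.33 − 305.0 = 138.5·3.6971 − 305.0 = 207.048.
Rounded: 207.

207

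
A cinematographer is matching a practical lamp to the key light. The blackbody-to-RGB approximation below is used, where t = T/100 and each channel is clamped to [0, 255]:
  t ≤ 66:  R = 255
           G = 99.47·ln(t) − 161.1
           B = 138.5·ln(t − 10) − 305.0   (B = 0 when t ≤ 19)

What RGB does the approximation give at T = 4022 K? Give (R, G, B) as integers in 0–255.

(255, 206, 167)

t = 4022/100 = 40.22; the t ≤ 66 branch applies.
R = 255 by definition for t ≤ 66.
G = 99.47·ln 40.22 − 161.1 = 99.47·3.6944 − 161.1 = 206.378.
B = 138.5·ln(40.22 − 10) − 305.0 = 138.5·ln 30.22 − 305.0 = 138.5·3.4085 − 305.0 = 167.078.
Rounded: (255, 206, 167).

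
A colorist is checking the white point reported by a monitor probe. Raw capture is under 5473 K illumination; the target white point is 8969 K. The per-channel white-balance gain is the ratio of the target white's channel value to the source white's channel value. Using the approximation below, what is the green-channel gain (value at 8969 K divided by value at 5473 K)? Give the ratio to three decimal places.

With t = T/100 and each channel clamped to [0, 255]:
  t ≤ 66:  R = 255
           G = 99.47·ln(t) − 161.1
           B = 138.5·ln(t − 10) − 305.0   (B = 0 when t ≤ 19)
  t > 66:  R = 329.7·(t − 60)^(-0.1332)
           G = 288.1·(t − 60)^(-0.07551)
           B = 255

At 5473 K (t = 54.73):
  G = 99.47·ln 54.73 − 161.1 = 99.47·4.0024 − 161.1 = 237.020.
At 8969 K (t = 89.69):
  G = 288.1·(89.69 − 60)^(-0.07551) = 288.1·29.69^(-0.07551) = 288.1·0.77411 = 223.021.
Gain = 223.021 / 237.020 = 0.9409 → 0.941.

0.941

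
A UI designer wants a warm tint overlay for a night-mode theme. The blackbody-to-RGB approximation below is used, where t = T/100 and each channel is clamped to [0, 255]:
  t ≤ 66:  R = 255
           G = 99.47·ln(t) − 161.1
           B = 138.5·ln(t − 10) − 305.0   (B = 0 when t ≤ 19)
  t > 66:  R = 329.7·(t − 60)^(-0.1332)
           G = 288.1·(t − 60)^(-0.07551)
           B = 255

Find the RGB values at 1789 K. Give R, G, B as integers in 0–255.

R=255, G=126, B=0

t = 1789/100 = 17.89; the t ≤ 66 branch applies.
R = 255 by definition for t ≤ 66.
G = 99.47·ln 17.89 − 161.1 = 99.47·2.8842 − 161.1 = 125.796.
t = 17.89 ≤ 19, so B = 0.
Rounded: (255, 126, 0).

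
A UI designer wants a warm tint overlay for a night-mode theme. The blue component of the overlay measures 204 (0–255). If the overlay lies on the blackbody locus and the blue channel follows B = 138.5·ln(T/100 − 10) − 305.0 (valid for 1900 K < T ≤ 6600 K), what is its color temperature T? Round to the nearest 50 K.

ln(t − 10) = (204 + 305.0) / 138.5 = 3.6751.
t − 10 = e^3.6751 = 39.452, so t = 49.452.
T = 100·t = 4945 K → 4950 K to the nearest 50 K.

4950 K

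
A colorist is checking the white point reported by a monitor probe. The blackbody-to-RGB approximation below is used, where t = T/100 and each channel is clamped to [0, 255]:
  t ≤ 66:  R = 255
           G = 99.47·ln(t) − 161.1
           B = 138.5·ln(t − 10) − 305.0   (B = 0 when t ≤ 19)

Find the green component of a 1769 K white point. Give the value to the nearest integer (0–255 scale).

125

t = 1769/100 = 17.69; the t ≤ 66 branch applies.
G = 99.47·ln 17.69 − 161.1 = 99.47·2.8730 − 161.1 = 124.677.
Rounded: 125.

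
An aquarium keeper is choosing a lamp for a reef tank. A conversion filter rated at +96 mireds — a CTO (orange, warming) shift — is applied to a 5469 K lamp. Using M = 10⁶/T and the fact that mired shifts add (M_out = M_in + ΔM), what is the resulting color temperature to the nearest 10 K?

3590 K

M_in = 10⁶/5469 = 182.85 mireds.
M_out = 182.85 + (+96) = 278.85 mireds.
T_out = 10⁶/278.85 = 3586.2 K → 3590 K.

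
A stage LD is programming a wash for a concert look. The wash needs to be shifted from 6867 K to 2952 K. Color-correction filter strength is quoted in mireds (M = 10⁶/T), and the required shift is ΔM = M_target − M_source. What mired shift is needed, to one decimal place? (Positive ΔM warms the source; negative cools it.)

M_source = 10⁶/6867 = 145.624; M_target = 10⁶/2952 = 338.753.
ΔM = 338.753 − 145.624 = 193.129 → +193.1 mireds, a warming shift.

+193.1 mireds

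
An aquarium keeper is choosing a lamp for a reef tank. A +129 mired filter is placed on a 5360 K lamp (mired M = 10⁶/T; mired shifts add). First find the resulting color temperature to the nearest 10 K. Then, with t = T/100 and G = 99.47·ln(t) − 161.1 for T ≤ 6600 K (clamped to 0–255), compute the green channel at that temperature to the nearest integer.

M_in = 10⁶/5360 = 186.57; M_out = 186.57 + (+129) = 315.57.
T_out = 10⁶/315.57 = 3168.9 K → 3170 K; t = 31.7.
G = 99.47·ln 31.7 − 161.1 = 99.47·3.4563 − 161.1 = 182.700.
Rounded: 183.

183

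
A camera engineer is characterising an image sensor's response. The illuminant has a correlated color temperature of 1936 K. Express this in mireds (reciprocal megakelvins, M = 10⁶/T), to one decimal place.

516.5 mireds

M = 10⁶ / 1936 = 516.529 → 516.5 mireds.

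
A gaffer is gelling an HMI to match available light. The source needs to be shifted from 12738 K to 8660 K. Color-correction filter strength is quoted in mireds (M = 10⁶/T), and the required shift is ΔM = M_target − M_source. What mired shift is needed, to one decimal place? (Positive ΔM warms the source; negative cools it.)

M_source = 10⁶/12738 = 78.505; M_target = 10⁶/8660 = 115.473.
ΔM = 115.473 − 78.505 = 36.968 → +37.0 mireds, a warming shift.

+37.0 mireds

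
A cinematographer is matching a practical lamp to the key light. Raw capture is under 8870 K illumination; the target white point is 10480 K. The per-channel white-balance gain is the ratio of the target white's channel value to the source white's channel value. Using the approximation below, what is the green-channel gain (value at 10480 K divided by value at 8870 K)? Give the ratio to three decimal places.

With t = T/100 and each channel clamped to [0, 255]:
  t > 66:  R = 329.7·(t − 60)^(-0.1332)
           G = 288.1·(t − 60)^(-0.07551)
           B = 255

At 8870 K (t = 88.7):
  G = 288.1·(88.7 − 60)^(-0.07551) = 288.1·28.7^(-0.07551) = 288.1·0.77610 = 223.593.
At 10480 K (t = 104.8):
  G = 288.1·(104.8 − 60)^(-0.07551) = 288.1·44.8^(-0.07551) = 288.1·0.75043 = 216.200.
Gain = 216.200 / 223.593 = 0.9669 → 0.967.

0.967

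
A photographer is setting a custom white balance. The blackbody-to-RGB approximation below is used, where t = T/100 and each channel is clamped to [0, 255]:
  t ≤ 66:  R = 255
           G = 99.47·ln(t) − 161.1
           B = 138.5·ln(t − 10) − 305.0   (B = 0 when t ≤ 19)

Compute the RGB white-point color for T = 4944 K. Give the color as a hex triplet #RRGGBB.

#FFE3CC

t = 4944/100 = 49.44; the t ≤ 66 branch applies.
R = 255 by definition for t ≤ 66.
G = 99.47·ln 49.44 − 161.1 = 99.47·3.9008 − 161.1 = 226.909.
B = 138.5·ln(49.44 − 10) − 305.0 = 138.5·ln 39.44 − 305.0 = 138.5·3.6748 − 305.0 = 203.957.
Rounded: (255, 227, 204).
In hex: #FFE3CC.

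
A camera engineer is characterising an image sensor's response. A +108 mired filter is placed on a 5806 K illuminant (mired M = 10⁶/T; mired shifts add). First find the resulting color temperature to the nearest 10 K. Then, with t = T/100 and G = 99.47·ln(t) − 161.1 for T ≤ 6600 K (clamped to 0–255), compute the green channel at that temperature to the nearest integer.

195

M_in = 10⁶/5806 = 172.24; M_out = 172.24 + (+108) = 280.24.
T_out = 10⁶/280.24 = 3568.4 K → 3570 K; t = 35.7.
G = 99.47·ln 35.7 − 161.1 = 99.47·3.5752 − 161.1 = 194.520.
Rounded: 195.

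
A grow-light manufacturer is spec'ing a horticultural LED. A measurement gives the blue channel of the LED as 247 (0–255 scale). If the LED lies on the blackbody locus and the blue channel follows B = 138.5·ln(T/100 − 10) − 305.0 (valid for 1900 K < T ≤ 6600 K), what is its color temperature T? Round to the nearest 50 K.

6400 K

ln(t − 10) = (247 + 305.0) / 138.5 = 3.9856.
t − 10 = e^3.9856 = 53.815, so t = 63.815.
T = 100·t = 6382 K → 6400 K to the nearest 50 K.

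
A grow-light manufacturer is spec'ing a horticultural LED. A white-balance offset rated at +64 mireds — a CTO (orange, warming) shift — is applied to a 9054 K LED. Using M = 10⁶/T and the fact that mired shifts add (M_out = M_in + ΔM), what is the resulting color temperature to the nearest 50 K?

M_in = 10⁶/9054 = 110.45 mireds.
M_out = 110.45 + (+64) = 174.45 mireds.
T_out = 10⁶/174.45 = 5732.4 K → 5750 K.

5750 K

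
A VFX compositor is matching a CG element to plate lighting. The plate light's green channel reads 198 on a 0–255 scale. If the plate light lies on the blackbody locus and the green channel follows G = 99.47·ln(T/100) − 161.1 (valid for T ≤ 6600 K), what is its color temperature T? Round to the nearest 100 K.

ln t = (198 + 161.1) / 99.47 = 3.6101.
t = e^3.6101 = 36.971.
T = 100·t = 3697 K → 3700 K to the nearest 100 K.

3700 K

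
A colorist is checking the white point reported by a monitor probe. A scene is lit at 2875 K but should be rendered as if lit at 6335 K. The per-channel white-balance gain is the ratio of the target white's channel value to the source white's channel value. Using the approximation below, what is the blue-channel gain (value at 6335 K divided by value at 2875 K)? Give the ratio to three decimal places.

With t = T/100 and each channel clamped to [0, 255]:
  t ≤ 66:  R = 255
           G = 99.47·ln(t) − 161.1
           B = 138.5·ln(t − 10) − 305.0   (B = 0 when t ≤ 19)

At 2875 K (t = 28.75):
  B = 138.5·ln(28.75 − 10) − 305.0 = 138.5·ln 18.75 − 305.0 = 138.5·2.9312 − 305.0 = 100.970.
At 6335 K (t = 63.35):
  B = 138.5·ln(63.35 − 10) − 305.0 = 138.5·ln 53.35 − 305.0 = 138.5·3.9769 − 305.0 = 245.797.
Gain = 245.797 / 100.970 = 2.4343 → 2.434.

2.434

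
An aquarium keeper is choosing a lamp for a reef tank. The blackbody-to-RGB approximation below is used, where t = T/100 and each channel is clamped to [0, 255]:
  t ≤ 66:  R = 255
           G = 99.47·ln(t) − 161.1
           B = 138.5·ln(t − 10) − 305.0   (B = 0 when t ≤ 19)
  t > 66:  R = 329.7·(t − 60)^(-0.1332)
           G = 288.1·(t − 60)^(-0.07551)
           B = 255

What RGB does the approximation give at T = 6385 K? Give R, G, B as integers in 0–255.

t = 6385/100 = 63.85; the t ≤ 66 branch applies.
R = 255 by definition for t ≤ 66.
G = 99.47·ln 63.85 − 161.1 = 99.47·4.1565 − 161.1 = 252.351.
B = 138.5·ln(63.85 − 10) − 305.0 = 138.5·ln 53.85 − 305.0 = 138.5·3.9862 − 305.0 = 247.089.
Rounded: (255, 252, 247).

R=255, G=252, B=247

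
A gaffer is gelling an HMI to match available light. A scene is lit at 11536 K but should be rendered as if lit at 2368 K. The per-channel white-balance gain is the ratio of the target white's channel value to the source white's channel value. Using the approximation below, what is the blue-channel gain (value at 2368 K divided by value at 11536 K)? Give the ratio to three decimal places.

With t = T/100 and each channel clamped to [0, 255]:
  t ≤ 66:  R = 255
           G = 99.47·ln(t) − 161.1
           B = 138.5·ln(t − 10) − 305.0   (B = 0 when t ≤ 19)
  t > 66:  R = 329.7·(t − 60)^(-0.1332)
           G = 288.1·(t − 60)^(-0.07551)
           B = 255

0.225

At 11536 K (t = 115.36):
  B = 255 by definition for t > 66.
At 2368 K (t = 23.68):
  B = 138.5·ln(23.68 − 10) − 305.0 = 138.5·ln 13.68 − 305.0 = 138.5·2.6159 − 305.0 = 57.307.
Gain = 57.307 / 255.000 = 0.2247 → 0.225.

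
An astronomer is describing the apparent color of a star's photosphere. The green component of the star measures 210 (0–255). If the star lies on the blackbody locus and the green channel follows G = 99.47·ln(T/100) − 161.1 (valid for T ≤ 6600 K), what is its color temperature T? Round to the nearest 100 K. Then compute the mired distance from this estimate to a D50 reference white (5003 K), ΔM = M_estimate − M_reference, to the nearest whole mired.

ln t = (210 + 161.1) / 99.47 = 3.7308.
t = e^3.7308 = 41.711.
T = 100·t = 4171 K → 4200 K to the nearest 100 K.
M_estimate = 10⁶/4200 = 238.10; M_reference = 10⁶/5003 = 199.88.
ΔM = 238.10 − 199.88 = 38.22 → +38 mireds.

+38 mireds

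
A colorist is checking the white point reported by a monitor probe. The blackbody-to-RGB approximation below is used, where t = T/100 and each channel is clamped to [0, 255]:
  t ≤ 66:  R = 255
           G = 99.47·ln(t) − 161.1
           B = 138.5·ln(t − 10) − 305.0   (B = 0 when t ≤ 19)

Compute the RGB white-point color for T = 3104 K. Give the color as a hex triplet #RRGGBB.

#FFB575

t = 3104/100 = 31.04; the t ≤ 66 branch applies.
R = 255 by definition for t ≤ 66.
G = 99.47·ln 31.04 − 161.1 = 99.47·3.4353 − 161.1 = 180.607.
B = 138.5·ln(31.04 − 10) − 305.0 = 138.5·ln 21.04 − 305.0 = 138.5·3.0464 − 305.0 = 116.930.
Rounded: (255, 181, 117).
In hex: #FFB575.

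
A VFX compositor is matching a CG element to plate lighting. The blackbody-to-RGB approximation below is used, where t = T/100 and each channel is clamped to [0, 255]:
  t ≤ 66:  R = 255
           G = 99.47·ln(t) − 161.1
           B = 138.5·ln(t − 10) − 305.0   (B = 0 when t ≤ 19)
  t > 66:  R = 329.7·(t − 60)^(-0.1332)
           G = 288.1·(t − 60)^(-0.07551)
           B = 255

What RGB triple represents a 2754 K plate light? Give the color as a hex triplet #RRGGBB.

t = 2754/100 = 27.54; the t ≤ 66 branch applies.
R = 255 by definition for t ≤ 66.
G = 99.47·ln 27.54 − 161.1 = 99.47·3.3156 − 161.1 = 168.707.
B = 138.5·ln(27.54 − 10) − 305.0 = 138.5·ln 17.54 − 305.0 = 138.5·2.8645 − 305.0 = 91.731.
Rounded: (255, 169, 92).
In hex: #FFA95C.

#FFA95C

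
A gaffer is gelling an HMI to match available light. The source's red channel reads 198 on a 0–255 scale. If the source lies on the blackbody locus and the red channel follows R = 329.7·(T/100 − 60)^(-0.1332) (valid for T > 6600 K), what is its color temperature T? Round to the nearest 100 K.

10600 K

(t − 60)^(-0.1332) = 198/329.7 = 0.60055.
t − 60 = 0.60055^(1/-0.1332) = 0.60055^(-7.508) = 45.980, so t = 105.980.
T = 100·t = 10598 K → 10600 K to the nearest 100 K.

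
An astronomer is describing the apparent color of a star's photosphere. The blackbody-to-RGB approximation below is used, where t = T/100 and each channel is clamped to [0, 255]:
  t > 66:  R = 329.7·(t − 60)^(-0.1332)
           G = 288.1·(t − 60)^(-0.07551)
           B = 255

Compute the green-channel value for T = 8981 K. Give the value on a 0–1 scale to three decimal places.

0.874

t = 8981/100 = 89.81; the t > 66 branch applies.
G = 288.1·(89.81 − 60)^(-0.07551) = 288.1·29.81^(-0.07551) = 288.1·0.77388 = 222.953.
On a 0–1 scale: 222.953/255 = 0.8743 → 0.874.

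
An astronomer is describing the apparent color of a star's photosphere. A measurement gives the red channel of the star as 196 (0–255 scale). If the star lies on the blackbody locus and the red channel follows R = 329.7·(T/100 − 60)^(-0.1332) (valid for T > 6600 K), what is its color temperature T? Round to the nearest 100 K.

11000 K

(t − 60)^(-0.1332) = 196/329.7 = 0.59448.
t − 60 = 0.59448^(1/-0.1332) = 0.59448^(-7.508) = 49.621, so t = 109.621.
T = 100·t = 10962 K → 11000 K to the nearest 100 K.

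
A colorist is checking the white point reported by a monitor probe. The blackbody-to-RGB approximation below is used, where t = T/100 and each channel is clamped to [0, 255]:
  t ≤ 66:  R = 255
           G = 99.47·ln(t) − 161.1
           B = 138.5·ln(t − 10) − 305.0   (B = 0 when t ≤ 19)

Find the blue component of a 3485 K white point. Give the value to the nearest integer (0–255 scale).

t = 3485/100 = 34.85; the t ≤ 66 branch applies.
B = 138.5·ln(34.85 − 10) − 305.0 = 138.5·ln 24.85 − 305.0 = 138.5·3.2129 − 305.0 = 139.981.
Rounded: 140.

140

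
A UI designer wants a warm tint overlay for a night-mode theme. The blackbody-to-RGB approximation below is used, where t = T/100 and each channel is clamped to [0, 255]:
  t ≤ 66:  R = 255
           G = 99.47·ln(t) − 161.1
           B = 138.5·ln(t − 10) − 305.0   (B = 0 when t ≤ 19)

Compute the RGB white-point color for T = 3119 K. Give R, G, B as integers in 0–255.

t = 3119/100 = 31.19; the t ≤ 66 branch applies.
R = 255 by definition for t ≤ 66.
G = 99.47·ln 31.19 − 161.1 = 99.47·3.4401 − 161.1 = 181.087.
B = 138.5·ln(31.19 − 10) − 305.0 = 138.5·ln 21.19 − 305.0 = 138.5·3.0535 − 305.0 = 117.914.
Rounded: (255, 181, 118).

R=255, G=181, B=118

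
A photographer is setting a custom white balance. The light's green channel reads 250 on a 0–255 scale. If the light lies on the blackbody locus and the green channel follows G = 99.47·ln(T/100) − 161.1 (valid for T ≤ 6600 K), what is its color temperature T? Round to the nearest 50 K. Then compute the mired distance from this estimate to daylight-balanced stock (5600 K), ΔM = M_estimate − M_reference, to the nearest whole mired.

-19 mireds

ln t = (250 + 161.1) / 99.47 = 4.1329.
t = e^4.1329 = 62.359.
T = 100·t = 6236 K → 6250 K to the nearest 50 K.
M_estimate = 10⁶/6250 = 160.00; M_reference = 10⁶/5600 = 178.57.
ΔM = 160.00 − 178.57 = -18.57 → -19 mireds.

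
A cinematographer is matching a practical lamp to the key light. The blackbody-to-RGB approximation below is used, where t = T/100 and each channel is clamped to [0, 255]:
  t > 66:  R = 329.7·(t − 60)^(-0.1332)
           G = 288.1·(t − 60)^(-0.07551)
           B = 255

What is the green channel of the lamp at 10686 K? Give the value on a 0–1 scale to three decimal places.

t = 10686/100 = 106.86; the t > 66 branch applies.
G = 288.1·(106.86 − 60)^(-0.07551) = 288.1·46.86^(-0.07551) = 288.1·0.74789 = 215.467.
On a 0–1 scale: 215.467/255 = 0.8450 → 0.845.

0.845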